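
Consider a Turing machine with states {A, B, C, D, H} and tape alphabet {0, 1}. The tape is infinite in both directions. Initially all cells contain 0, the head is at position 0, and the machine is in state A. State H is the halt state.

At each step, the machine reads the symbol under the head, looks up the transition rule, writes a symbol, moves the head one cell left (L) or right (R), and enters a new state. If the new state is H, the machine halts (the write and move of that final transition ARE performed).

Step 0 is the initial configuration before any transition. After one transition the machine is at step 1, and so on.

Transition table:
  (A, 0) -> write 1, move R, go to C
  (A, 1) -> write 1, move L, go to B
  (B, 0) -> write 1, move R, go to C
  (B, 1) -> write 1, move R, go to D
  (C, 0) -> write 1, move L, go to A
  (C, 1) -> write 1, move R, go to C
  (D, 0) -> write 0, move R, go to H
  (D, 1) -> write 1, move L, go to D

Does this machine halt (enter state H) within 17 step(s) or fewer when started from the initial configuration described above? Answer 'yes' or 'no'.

Step 1: in state A at pos 0, read 0 -> (A,0)->write 1,move R,goto C. Now: state=C, head=1, tape[-1..2]=0100 (head:   ^)
Step 2: in state C at pos 1, read 0 -> (C,0)->write 1,move L,goto A. Now: state=A, head=0, tape[-1..2]=0110 (head:  ^)
Step 3: in state A at pos 0, read 1 -> (A,1)->write 1,move L,goto B. Now: state=B, head=-1, tape[-2..2]=00110 (head:  ^)
Step 4: in state B at pos -1, read 0 -> (B,0)->write 1,move R,goto C. Now: state=C, head=0, tape[-2..2]=01110 (head:   ^)
Step 5: in state C at pos 0, read 1 -> (C,1)->write 1,move R,goto C. Now: state=C, head=1, tape[-2..2]=01110 (head:    ^)
Step 6: in state C at pos 1, read 1 -> (C,1)->write 1,move R,goto C. Now: state=C, head=2, tape[-2..3]=011100 (head:     ^)
Step 7: in state C at pos 2, read 0 -> (C,0)->write 1,move L,goto A. Now: state=A, head=1, tape[-2..3]=011110 (head:    ^)
Step 8: in state A at pos 1, read 1 -> (A,1)->write 1,move L,goto B. Now: state=B, head=0, tape[-2..3]=011110 (head:   ^)
Step 9: in state B at pos 0, read 1 -> (B,1)->write 1,move R,goto D. Now: state=D, head=1, tape[-2..3]=011110 (head:    ^)
Step 10: in state D at pos 1, read 1 -> (D,1)->write 1,move L,goto D. Now: state=D, head=0, tape[-2..3]=011110 (head:   ^)
Step 11: in state D at pos 0, read 1 -> (D,1)->write 1,move L,goto D. Now: state=D, head=-1, tape[-2..3]=011110 (head:  ^)
Step 12: in state D at pos -1, read 1 -> (D,1)->write 1,move L,goto D. Now: state=D, head=-2, tape[-3..3]=0011110 (head:  ^)
Step 13: in state D at pos -2, read 0 -> (D,0)->write 0,move R,goto H. Now: state=H, head=-1, tape[-3..3]=0011110 (head:   ^)
State H reached at step 13; 13 <= 17 -> yes

Answer: yes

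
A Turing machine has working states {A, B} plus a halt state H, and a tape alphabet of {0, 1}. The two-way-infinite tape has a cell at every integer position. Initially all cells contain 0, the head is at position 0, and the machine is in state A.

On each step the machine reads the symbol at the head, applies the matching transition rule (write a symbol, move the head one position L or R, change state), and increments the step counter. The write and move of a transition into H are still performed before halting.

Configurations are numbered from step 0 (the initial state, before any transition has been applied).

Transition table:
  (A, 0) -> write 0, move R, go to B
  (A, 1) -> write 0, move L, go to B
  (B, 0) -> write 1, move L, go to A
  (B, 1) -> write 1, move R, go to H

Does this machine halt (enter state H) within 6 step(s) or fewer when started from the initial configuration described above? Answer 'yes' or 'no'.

Step 1: in state A at pos 0, read 0 -> (A,0)->write 0,move R,goto B. Now: state=B, head=1, tape[-1..2]=0000 (head:   ^)
Step 2: in state B at pos 1, read 0 -> (B,0)->write 1,move L,goto A. Now: state=A, head=0, tape[-1..2]=0010 (head:  ^)
Step 3: in state A at pos 0, read 0 -> (A,0)->write 0,move R,goto B. Now: state=B, head=1, tape[-1..2]=0010 (head:   ^)
Step 4: in state B at pos 1, read 1 -> (B,1)->write 1,move R,goto H. Now: state=H, head=2, tape[-1..3]=00100 (head:    ^)
State H reached at step 4; 4 <= 6 -> yes

Answer: yes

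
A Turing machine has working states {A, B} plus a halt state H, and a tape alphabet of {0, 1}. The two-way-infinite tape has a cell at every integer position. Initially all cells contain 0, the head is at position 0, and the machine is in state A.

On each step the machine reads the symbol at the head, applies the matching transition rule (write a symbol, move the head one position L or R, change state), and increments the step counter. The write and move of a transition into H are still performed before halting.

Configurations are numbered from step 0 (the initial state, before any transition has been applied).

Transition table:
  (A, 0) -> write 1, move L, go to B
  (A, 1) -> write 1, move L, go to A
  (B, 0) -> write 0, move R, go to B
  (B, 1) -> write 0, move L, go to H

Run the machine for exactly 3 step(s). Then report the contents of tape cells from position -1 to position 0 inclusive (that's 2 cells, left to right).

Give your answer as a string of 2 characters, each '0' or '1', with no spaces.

Step 1: in state A at pos 0, read 0 -> (A,0)->write 1,move L,goto B. Now: state=B, head=-1, tape[-2..1]=0010 (head:  ^)
Step 2: in state B at pos -1, read 0 -> (B,0)->write 0,move R,goto B. Now: state=B, head=0, tape[-2..1]=0010 (head:   ^)
Step 3: in state B at pos 0, read 1 -> (B,1)->write 0,move L,goto H. Now: state=H, head=-1, tape[-2..1]=0000 (head:  ^)

Answer: 00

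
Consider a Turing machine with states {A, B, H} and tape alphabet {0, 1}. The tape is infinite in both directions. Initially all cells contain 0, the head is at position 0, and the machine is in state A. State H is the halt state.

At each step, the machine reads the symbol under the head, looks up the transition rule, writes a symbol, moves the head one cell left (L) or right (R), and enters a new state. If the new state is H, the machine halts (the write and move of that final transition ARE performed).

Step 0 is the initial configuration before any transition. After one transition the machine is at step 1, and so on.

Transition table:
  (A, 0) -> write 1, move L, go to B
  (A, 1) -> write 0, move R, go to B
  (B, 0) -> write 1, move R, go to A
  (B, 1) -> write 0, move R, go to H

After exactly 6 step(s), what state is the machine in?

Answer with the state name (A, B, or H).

Answer: H

Derivation:
Step 1: in state A at pos 0, read 0 -> (A,0)->write 1,move L,goto B. Now: state=B, head=-1, tape[-2..1]=0010 (head:  ^)
Step 2: in state B at pos -1, read 0 -> (B,0)->write 1,move R,goto A. Now: state=A, head=0, tape[-2..1]=0110 (head:   ^)
Step 3: in state A at pos 0, read 1 -> (A,1)->write 0,move R,goto B. Now: state=B, head=1, tape[-2..2]=01000 (head:    ^)
Step 4: in state B at pos 1, read 0 -> (B,0)->write 1,move R,goto A. Now: state=A, head=2, tape[-2..3]=010100 (head:     ^)
Step 5: in state A at pos 2, read 0 -> (A,0)->write 1,move L,goto B. Now: state=B, head=1, tape[-2..3]=010110 (head:    ^)
Step 6: in state B at pos 1, read 1 -> (B,1)->write 0,move R,goto H. Now: state=H, head=2, tape[-2..3]=010010 (head:     ^)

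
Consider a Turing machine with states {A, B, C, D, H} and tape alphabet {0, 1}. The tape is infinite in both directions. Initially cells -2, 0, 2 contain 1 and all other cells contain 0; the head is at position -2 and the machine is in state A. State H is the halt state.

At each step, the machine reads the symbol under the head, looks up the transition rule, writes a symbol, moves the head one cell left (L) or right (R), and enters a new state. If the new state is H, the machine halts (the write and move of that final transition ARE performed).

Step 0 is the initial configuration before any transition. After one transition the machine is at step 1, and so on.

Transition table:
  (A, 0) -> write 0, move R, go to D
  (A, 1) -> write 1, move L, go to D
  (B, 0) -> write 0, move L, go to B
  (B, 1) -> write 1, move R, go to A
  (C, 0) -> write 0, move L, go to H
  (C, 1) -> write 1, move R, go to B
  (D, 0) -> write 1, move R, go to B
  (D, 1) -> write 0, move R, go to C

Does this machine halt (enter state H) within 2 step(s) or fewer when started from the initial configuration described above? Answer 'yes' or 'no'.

Step 1: in state A at pos -2, read 1 -> (A,1)->write 1,move L,goto D. Now: state=D, head=-3, tape[-4..3]=00101010 (head:  ^)
Step 2: in state D at pos -3, read 0 -> (D,0)->write 1,move R,goto B. Now: state=B, head=-2, tape[-4..3]=01101010 (head:   ^)
After 2 step(s): state = B (not H) -> not halted within 2 -> no

Answer: no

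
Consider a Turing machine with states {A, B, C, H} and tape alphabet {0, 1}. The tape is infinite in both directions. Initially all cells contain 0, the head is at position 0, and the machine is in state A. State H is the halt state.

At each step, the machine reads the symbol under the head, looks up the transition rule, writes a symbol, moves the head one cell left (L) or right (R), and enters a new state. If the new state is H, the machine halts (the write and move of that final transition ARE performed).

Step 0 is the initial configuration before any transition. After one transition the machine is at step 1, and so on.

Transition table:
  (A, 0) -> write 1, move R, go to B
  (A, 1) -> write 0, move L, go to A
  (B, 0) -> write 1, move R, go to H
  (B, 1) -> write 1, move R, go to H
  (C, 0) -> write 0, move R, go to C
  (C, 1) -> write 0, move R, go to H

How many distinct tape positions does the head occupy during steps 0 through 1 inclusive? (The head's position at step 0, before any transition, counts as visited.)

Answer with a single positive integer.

Answer: 2

Derivation:
Step 1: in state A at pos 0, read 0 -> (A,0)->write 1,move R,goto B. Now: state=B, head=1, tape[-1..2]=0100 (head:   ^)
Head positions at steps 0..1: starting at 0, distinct positions visited = {0, 1} -> 2 position(s)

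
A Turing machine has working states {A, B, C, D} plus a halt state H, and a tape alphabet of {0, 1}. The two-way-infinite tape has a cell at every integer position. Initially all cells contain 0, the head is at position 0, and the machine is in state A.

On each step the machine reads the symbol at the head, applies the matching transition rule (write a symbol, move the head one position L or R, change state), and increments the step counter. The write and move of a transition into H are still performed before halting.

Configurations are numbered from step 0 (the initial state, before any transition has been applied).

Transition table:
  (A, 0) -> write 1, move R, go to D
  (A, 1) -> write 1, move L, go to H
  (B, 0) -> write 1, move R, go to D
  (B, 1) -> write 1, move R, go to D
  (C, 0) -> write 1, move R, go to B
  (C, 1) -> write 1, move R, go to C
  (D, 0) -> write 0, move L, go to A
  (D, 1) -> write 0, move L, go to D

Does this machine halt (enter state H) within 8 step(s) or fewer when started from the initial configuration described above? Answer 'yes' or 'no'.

Answer: yes

Derivation:
Step 1: in state A at pos 0, read 0 -> (A,0)->write 1,move R,goto D. Now: state=D, head=1, tape[-1..2]=0100 (head:   ^)
Step 2: in state D at pos 1, read 0 -> (D,0)->write 0,move L,goto A. Now: state=A, head=0, tape[-1..2]=0100 (head:  ^)
Step 3: in state A at pos 0, read 1 -> (A,1)->write 1,move L,goto H. Now: state=H, head=-1, tape[-2..2]=00100 (head:  ^)
State H reached at step 3; 3 <= 8 -> yes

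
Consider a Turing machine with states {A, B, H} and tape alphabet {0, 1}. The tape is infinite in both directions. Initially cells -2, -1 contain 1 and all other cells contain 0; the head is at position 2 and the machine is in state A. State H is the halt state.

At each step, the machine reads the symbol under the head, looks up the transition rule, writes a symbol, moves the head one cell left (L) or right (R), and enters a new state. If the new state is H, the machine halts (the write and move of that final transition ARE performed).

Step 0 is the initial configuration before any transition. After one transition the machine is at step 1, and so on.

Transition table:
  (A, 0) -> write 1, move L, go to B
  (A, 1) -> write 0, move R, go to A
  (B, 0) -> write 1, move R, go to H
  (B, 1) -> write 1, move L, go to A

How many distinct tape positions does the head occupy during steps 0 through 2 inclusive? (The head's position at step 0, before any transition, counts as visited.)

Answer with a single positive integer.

Answer: 2

Derivation:
Step 1: in state A at pos 2, read 0 -> (A,0)->write 1,move L,goto B. Now: state=B, head=1, tape[-3..3]=0110010 (head:     ^)
Step 2: in state B at pos 1, read 0 -> (B,0)->write 1,move R,goto H. Now: state=H, head=2, tape[-3..3]=0110110 (head:      ^)
Head positions at steps 0..2: starting at 2, distinct positions visited = {1, 2} -> 2 position(s)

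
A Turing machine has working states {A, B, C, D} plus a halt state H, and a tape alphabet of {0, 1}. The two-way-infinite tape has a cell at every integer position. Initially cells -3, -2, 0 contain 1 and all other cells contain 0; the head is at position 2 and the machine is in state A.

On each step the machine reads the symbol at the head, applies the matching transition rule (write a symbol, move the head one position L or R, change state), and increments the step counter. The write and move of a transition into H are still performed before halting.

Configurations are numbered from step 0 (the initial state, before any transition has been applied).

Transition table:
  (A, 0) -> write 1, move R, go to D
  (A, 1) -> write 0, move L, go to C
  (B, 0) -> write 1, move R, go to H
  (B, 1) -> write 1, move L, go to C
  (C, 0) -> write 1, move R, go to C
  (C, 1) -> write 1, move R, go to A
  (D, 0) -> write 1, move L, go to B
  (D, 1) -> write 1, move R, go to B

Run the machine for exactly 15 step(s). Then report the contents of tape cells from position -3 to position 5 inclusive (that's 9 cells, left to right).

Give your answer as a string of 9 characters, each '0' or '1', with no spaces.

Step 1: in state A at pos 2, read 0 -> (A,0)->write 1,move R,goto D. Now: state=D, head=3, tape[-4..4]=011010100 (head:        ^)
Step 2: in state D at pos 3, read 0 -> (D,0)->write 1,move L,goto B. Now: state=B, head=2, tape[-4..4]=011010110 (head:       ^)
Step 3: in state B at pos 2, read 1 -> (B,1)->write 1,move L,goto C. Now: state=C, head=1, tape[-4..4]=011010110 (head:      ^)
Step 4: in state C at pos 1, read 0 -> (C,0)->write 1,move R,goto C. Now: state=C, head=2, tape[-4..4]=011011110 (head:       ^)
Step 5: in state C at pos 2, read 1 -> (C,1)->write 1,move R,goto A. Now: state=A, head=3, tape[-4..4]=011011110 (head:        ^)
Step 6: in state A at pos 3, read 1 -> (A,1)->write 0,move L,goto C. Now: state=C, head=2, tape[-4..4]=011011100 (head:       ^)
Step 7: in state C at pos 2, read 1 -> (C,1)->write 1,move R,goto A. Now: state=A, head=3, tape[-4..4]=011011100 (head:        ^)
Step 8: in state A at pos 3, read 0 -> (A,0)->write 1,move R,goto D. Now: state=D, head=4, tape[-4..5]=0110111100 (head:         ^)
Step 9: in state D at pos 4, read 0 -> (D,0)->write 1,move L,goto B. Now: state=B, head=3, tape[-4..5]=0110111110 (head:        ^)
Step 10: in state B at pos 3, read 1 -> (B,1)->write 1,move L,goto C. Now: state=C, head=2, tape[-4..5]=0110111110 (head:       ^)
Step 11: in state C at pos 2, read 1 -> (C,1)->write 1,move R,goto A. Now: state=A, head=3, tape[-4..5]=0110111110 (head:        ^)
Step 12: in state A at pos 3, read 1 -> (A,1)->write 0,move L,goto C. Now: state=C, head=2, tape[-4..5]=0110111010 (head:       ^)
Step 13: in state C at pos 2, read 1 -> (C,1)->write 1,move R,goto A. Now: state=A, head=3, tape[-4..5]=0110111010 (head:        ^)
Step 14: in state A at pos 3, read 0 -> (A,0)->write 1,move R,goto D. Now: state=D, head=4, tape[-4..5]=0110111110 (head:         ^)
Step 15: in state D at pos 4, read 1 -> (D,1)->write 1,move R,goto B. Now: state=B, head=5, tape[-4..6]=01101111100 (head:          ^)

Answer: 110111110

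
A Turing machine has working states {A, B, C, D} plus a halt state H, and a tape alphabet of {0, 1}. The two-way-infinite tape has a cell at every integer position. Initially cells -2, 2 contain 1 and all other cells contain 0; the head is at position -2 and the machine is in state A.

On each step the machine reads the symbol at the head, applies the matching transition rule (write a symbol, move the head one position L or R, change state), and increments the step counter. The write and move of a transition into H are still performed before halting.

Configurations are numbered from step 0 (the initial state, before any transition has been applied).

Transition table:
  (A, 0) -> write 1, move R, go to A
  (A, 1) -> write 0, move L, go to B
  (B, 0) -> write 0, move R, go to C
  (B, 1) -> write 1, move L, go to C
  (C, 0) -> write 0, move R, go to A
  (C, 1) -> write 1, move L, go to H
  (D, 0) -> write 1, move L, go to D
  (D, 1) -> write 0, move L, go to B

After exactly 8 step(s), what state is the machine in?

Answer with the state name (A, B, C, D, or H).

Step 1: in state A at pos -2, read 1 -> (A,1)->write 0,move L,goto B. Now: state=B, head=-3, tape[-4..3]=00000010 (head:  ^)
Step 2: in state B at pos -3, read 0 -> (B,0)->write 0,move R,goto C. Now: state=C, head=-2, tape[-4..3]=00000010 (head:   ^)
Step 3: in state C at pos -2, read 0 -> (C,0)->write 0,move R,goto A. Now: state=A, head=-1, tape[-4..3]=00000010 (head:    ^)
Step 4: in state A at pos -1, read 0 -> (A,0)->write 1,move R,goto A. Now: state=A, head=0, tape[-4..3]=00010010 (head:     ^)
Step 5: in state A at pos 0, read 0 -> (A,0)->write 1,move R,goto A. Now: state=A, head=1, tape[-4..3]=00011010 (head:      ^)
Step 6: in state A at pos 1, read 0 -> (A,0)->write 1,move R,goto A. Now: state=A, head=2, tape[-4..3]=00011110 (head:       ^)
Step 7: in state A at pos 2, read 1 -> (A,1)->write 0,move L,goto B. Now: state=B, head=1, tape[-4..3]=00011100 (head:      ^)
Step 8: in state B at pos 1, read 1 -> (B,1)->write 1,move L,goto C. Now: state=C, head=0, tape[-4..3]=00011100 (head:     ^)

Answer: C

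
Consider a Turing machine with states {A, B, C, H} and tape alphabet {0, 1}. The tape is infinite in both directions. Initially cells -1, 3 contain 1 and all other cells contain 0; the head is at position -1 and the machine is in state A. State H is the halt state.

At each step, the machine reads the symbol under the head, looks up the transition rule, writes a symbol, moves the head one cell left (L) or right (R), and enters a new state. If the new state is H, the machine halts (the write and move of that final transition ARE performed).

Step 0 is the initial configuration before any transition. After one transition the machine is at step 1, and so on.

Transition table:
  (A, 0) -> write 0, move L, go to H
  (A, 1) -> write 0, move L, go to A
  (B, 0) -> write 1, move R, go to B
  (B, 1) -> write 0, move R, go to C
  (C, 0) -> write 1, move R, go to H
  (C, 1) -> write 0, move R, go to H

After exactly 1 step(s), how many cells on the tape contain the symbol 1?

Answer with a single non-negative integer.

Step 1: in state A at pos -1, read 1 -> (A,1)->write 0,move L,goto A. Now: state=A, head=-2, tape[-3..4]=00000010 (head:  ^)
Cells containing 1 after step 1: {3} -> 1 cell(s)

Answer: 1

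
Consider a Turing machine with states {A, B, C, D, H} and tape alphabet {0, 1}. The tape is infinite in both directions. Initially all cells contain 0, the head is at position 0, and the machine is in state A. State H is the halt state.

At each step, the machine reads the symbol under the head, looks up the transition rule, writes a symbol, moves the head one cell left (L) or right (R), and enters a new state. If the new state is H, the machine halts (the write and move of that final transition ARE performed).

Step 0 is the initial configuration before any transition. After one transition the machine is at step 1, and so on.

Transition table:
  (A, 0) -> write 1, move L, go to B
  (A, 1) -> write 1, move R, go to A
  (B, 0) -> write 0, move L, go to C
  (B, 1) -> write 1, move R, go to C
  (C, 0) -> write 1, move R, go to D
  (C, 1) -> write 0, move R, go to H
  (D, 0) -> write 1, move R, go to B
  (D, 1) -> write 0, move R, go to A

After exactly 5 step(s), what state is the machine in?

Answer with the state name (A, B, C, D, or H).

Answer: C

Derivation:
Step 1: in state A at pos 0, read 0 -> (A,0)->write 1,move L,goto B. Now: state=B, head=-1, tape[-2..1]=0010 (head:  ^)
Step 2: in state B at pos -1, read 0 -> (B,0)->write 0,move L,goto C. Now: state=C, head=-2, tape[-3..1]=00010 (head:  ^)
Step 3: in state C at pos -2, read 0 -> (C,0)->write 1,move R,goto D. Now: state=D, head=-1, tape[-3..1]=01010 (head:   ^)
Step 4: in state D at pos -1, read 0 -> (D,0)->write 1,move R,goto B. Now: state=B, head=0, tape[-3..1]=01110 (head:    ^)
Step 5: in state B at pos 0, read 1 -> (B,1)->write 1,move R,goto C. Now: state=C, head=1, tape[-3..2]=011100 (head:     ^)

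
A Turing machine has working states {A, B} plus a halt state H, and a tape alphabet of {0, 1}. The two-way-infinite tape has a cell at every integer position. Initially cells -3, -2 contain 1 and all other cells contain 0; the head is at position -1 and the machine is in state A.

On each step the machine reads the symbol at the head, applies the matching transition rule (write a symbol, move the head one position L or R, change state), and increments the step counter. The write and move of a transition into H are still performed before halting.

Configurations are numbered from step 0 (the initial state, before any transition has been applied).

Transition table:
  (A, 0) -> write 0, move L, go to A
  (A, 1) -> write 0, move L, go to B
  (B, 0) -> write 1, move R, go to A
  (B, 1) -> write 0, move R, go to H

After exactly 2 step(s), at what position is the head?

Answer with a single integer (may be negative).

Answer: -3

Derivation:
Step 1: in state A at pos -1, read 0 -> (A,0)->write 0,move L,goto A. Now: state=A, head=-2, tape[-4..0]=01100 (head:   ^)
Step 2: in state A at pos -2, read 1 -> (A,1)->write 0,move L,goto B. Now: state=B, head=-3, tape[-4..0]=01000 (head:  ^)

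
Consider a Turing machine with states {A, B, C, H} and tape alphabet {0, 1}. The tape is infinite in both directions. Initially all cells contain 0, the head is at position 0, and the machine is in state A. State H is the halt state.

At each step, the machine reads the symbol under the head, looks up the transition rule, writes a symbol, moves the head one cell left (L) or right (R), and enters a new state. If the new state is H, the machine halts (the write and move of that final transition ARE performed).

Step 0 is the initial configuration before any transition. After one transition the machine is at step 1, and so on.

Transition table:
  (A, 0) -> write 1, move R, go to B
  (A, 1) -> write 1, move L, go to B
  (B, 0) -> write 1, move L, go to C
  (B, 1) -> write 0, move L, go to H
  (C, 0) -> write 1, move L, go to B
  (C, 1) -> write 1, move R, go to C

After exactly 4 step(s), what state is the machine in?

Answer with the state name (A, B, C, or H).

Answer: C

Derivation:
Step 1: in state A at pos 0, read 0 -> (A,0)->write 1,move R,goto B. Now: state=B, head=1, tape[-1..2]=0100 (head:   ^)
Step 2: in state B at pos 1, read 0 -> (B,0)->write 1,move L,goto C. Now: state=C, head=0, tape[-1..2]=0110 (head:  ^)
Step 3: in state C at pos 0, read 1 -> (C,1)->write 1,move R,goto C. Now: state=C, head=1, tape[-1..2]=0110 (head:   ^)
Step 4: in state C at pos 1, read 1 -> (C,1)->write 1,move R,goto C. Now: state=C, head=2, tape[-1..3]=01100 (head:    ^)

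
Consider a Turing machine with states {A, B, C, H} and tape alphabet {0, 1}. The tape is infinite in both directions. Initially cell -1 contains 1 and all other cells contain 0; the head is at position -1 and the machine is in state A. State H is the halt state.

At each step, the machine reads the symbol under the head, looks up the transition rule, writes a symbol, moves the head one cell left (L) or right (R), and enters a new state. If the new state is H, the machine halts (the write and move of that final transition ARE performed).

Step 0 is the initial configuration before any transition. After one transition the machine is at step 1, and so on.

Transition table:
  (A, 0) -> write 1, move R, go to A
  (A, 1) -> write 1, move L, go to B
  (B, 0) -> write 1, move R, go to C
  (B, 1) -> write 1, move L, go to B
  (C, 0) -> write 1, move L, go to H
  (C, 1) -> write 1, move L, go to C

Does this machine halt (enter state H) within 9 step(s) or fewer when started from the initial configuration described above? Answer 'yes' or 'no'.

Answer: yes

Derivation:
Step 1: in state A at pos -1, read 1 -> (A,1)->write 1,move L,goto B. Now: state=B, head=-2, tape[-3..0]=0010 (head:  ^)
Step 2: in state B at pos -2, read 0 -> (B,0)->write 1,move R,goto C. Now: state=C, head=-1, tape[-3..0]=0110 (head:   ^)
Step 3: in state C at pos -1, read 1 -> (C,1)->write 1,move L,goto C. Now: state=C, head=-2, tape[-3..0]=0110 (head:  ^)
Step 4: in state C at pos -2, read 1 -> (C,1)->write 1,move L,goto C. Now: state=C, head=-3, tape[-4..0]=00110 (head:  ^)
Step 5: in state C at pos -3, read 0 -> (C,0)->write 1,move L,goto H. Now: state=H, head=-4, tape[-5..0]=001110 (head:  ^)
State H reached at step 5; 5 <= 9 -> yes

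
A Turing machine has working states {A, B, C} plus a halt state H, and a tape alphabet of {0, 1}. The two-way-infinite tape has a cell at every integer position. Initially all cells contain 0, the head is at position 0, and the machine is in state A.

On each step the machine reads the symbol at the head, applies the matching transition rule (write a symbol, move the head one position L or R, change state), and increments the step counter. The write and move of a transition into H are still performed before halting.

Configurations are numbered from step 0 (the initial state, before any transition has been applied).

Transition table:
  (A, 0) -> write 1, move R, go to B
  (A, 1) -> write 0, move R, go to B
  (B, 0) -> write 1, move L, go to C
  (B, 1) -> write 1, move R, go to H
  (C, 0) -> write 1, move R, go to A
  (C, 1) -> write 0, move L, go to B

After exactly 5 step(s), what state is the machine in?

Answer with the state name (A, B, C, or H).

Step 1: in state A at pos 0, read 0 -> (A,0)->write 1,move R,goto B. Now: state=B, head=1, tape[-1..2]=0100 (head:   ^)
Step 2: in state B at pos 1, read 0 -> (B,0)->write 1,move L,goto C. Now: state=C, head=0, tape[-1..2]=0110 (head:  ^)
Step 3: in state C at pos 0, read 1 -> (C,1)->write 0,move L,goto B. Now: state=B, head=-1, tape[-2..2]=00010 (head:  ^)
Step 4: in state B at pos -1, read 0 -> (B,0)->write 1,move L,goto C. Now: state=C, head=-2, tape[-3..2]=001010 (head:  ^)
Step 5: in state C at pos -2, read 0 -> (C,0)->write 1,move R,goto A. Now: state=A, head=-1, tape[-3..2]=011010 (head:   ^)

Answer: A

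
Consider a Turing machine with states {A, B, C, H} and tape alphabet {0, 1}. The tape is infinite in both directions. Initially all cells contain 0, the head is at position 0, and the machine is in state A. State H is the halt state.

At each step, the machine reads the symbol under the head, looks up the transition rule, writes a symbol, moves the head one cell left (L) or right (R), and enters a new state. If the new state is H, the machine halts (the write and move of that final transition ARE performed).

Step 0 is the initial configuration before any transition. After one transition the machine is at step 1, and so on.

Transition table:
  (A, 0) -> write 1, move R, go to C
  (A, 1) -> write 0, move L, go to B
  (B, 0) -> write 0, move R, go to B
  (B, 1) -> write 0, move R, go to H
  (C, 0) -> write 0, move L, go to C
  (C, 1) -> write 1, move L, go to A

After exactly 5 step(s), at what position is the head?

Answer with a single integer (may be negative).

Step 1: in state A at pos 0, read 0 -> (A,0)->write 1,move R,goto C. Now: state=C, head=1, tape[-1..2]=0100 (head:   ^)
Step 2: in state C at pos 1, read 0 -> (C,0)->write 0,move L,goto C. Now: state=C, head=0, tape[-1..2]=0100 (head:  ^)
Step 3: in state C at pos 0, read 1 -> (C,1)->write 1,move L,goto A. Now: state=A, head=-1, tape[-2..2]=00100 (head:  ^)
Step 4: in state A at pos -1, read 0 -> (A,0)->write 1,move R,goto C. Now: state=C, head=0, tape[-2..2]=01100 (head:   ^)
Step 5: in state C at pos 0, read 1 -> (C,1)->write 1,move L,goto A. Now: state=A, head=-1, tape[-2..2]=01100 (head:  ^)

Answer: -1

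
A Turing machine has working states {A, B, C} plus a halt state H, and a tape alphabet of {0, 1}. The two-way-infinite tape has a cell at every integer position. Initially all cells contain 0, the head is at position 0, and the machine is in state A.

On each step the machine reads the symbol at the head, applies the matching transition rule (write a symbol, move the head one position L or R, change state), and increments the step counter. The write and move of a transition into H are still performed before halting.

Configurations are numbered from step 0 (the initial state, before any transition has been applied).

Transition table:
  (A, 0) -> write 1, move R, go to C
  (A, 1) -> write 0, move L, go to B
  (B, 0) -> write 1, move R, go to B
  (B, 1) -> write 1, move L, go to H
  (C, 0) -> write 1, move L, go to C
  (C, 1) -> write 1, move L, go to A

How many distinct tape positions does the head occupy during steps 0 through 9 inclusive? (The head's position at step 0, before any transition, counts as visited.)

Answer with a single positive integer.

Answer: 4

Derivation:
Step 1: in state A at pos 0, read 0 -> (A,0)->write 1,move R,goto C. Now: state=C, head=1, tape[-1..2]=0100 (head:   ^)
Step 2: in state C at pos 1, read 0 -> (C,0)->write 1,move L,goto C. Now: state=C, head=0, tape[-1..2]=0110 (head:  ^)
Step 3: in state C at pos 0, read 1 -> (C,1)->write 1,move L,goto A. Now: state=A, head=-1, tape[-2..2]=00110 (head:  ^)
Step 4: in state A at pos -1, read 0 -> (A,0)->write 1,move R,goto C. Now: state=C, head=0, tape[-2..2]=01110 (head:   ^)
Step 5: in state C at pos 0, read 1 -> (C,1)->write 1,move L,goto A. Now: state=A, head=-1, tape[-2..2]=01110 (head:  ^)
Step 6: in state A at pos -1, read 1 -> (A,1)->write 0,move L,goto B. Now: state=B, head=-2, tape[-3..2]=000110 (head:  ^)
Step 7: in state B at pos -2, read 0 -> (B,0)->write 1,move R,goto B. Now: state=B, head=-1, tape[-3..2]=010110 (head:   ^)
Step 8: in state B at pos -1, read 0 -> (B,0)->write 1,move R,goto B. Now: state=B, head=0, tape[-3..2]=011110 (head:    ^)
Step 9: in state B at pos 0, read 1 -> (B,1)->write 1,move L,goto H. Now: state=H, head=-1, tape[-3..2]=011110 (head:   ^)
Head positions at steps 0..9: starting at 0, distinct positions visited = {-2, -1, 0, 1} -> 4 position(s)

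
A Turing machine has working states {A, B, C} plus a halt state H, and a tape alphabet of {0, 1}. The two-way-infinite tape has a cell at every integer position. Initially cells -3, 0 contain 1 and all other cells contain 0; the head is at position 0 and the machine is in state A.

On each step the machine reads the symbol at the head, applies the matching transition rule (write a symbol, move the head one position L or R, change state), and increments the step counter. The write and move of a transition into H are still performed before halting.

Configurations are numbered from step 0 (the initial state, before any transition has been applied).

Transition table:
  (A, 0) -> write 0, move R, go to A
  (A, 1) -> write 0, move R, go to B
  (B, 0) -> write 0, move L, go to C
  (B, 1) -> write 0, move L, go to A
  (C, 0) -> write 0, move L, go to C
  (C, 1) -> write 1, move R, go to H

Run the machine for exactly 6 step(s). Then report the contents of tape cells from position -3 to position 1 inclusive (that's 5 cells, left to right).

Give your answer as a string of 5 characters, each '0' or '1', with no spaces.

Step 1: in state A at pos 0, read 1 -> (A,1)->write 0,move R,goto B. Now: state=B, head=1, tape[-4..2]=0100000 (head:      ^)
Step 2: in state B at pos 1, read 0 -> (B,0)->write 0,move L,goto C. Now: state=C, head=0, tape[-4..2]=0100000 (head:     ^)
Step 3: in state C at pos 0, read 0 -> (C,0)->write 0,move L,goto C. Now: state=C, head=-1, tape[-4..2]=0100000 (head:    ^)
Step 4: in state C at pos -1, read 0 -> (C,0)->write 0,move L,goto C. Now: state=C, head=-2, tape[-4..2]=0100000 (head:   ^)
Step 5: in state C at pos -2, read 0 -> (C,0)->write 0,move L,goto C. Now: state=C, head=-3, tape[-4..2]=0100000 (head:  ^)
Step 6: in state C at pos -3, read 1 -> (C,1)->write 1,move R,goto H. Now: state=H, head=-2, tape[-4..2]=0100000 (head:   ^)

Answer: 10000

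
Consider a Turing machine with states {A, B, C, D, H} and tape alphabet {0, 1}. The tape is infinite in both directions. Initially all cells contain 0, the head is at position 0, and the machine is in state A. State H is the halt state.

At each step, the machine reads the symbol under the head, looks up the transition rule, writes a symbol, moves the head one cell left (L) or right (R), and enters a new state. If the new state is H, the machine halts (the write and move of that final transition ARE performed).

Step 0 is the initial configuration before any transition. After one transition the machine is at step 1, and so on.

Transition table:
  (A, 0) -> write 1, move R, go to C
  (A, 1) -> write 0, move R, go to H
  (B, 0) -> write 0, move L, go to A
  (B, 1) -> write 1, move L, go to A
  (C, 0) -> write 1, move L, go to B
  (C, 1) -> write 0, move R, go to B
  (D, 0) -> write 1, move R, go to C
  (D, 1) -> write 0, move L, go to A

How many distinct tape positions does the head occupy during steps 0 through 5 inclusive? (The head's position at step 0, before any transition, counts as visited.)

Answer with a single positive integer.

Answer: 3

Derivation:
Step 1: in state A at pos 0, read 0 -> (A,0)->write 1,move R,goto C. Now: state=C, head=1, tape[-1..2]=0100 (head:   ^)
Step 2: in state C at pos 1, read 0 -> (C,0)->write 1,move L,goto B. Now: state=B, head=0, tape[-1..2]=0110 (head:  ^)
Step 3: in state B at pos 0, read 1 -> (B,1)->write 1,move L,goto A. Now: state=A, head=-1, tape[-2..2]=00110 (head:  ^)
Step 4: in state A at pos -1, read 0 -> (A,0)->write 1,move R,goto C. Now: state=C, head=0, tape[-2..2]=01110 (head:   ^)
Step 5: in state C at pos 0, read 1 -> (C,1)->write 0,move R,goto B. Now: state=B, head=1, tape[-2..2]=01010 (head:    ^)
Head positions at steps 0..5: starting at 0, distinct positions visited = {-1, 0, 1} -> 3 position(s)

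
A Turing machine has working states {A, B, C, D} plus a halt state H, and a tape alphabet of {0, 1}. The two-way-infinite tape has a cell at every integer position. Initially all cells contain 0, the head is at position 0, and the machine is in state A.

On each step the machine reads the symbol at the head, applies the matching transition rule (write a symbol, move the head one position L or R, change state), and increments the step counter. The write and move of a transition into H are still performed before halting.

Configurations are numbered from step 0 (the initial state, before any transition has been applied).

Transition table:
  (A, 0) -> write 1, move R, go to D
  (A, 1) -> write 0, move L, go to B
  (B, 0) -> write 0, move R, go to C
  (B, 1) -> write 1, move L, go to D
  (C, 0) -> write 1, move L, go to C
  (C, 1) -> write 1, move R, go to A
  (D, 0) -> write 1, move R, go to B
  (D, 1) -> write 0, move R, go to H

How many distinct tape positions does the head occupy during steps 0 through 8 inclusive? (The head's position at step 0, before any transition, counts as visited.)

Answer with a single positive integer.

Step 1: in state A at pos 0, read 0 -> (A,0)->write 1,move R,goto D. Now: state=D, head=1, tape[-1..2]=0100 (head:   ^)
Step 2: in state D at pos 1, read 0 -> (D,0)->write 1,move R,goto B. Now: state=B, head=2, tape[-1..3]=01100 (head:    ^)
Step 3: in state B at pos 2, read 0 -> (B,0)->write 0,move R,goto C. Now: state=C, head=3, tape[-1..4]=011000 (head:     ^)
Step 4: in state C at pos 3, read 0 -> (C,0)->write 1,move L,goto C. Now: state=C, head=2, tape[-1..4]=011010 (head:    ^)
Step 5: in state C at pos 2, read 0 -> (C,0)->write 1,move L,goto C. Now: state=C, head=1, tape[-1..4]=011110 (head:   ^)
Step 6: in state C at pos 1, read 1 -> (C,1)->write 1,move R,goto A. Now: state=A, head=2, tape[-1..4]=011110 (head:    ^)
Step 7: in state A at pos 2, read 1 -> (A,1)->write 0,move L,goto B. Now: state=B, head=1, tape[-1..4]=011010 (head:   ^)
Step 8: in state B at pos 1, read 1 -> (B,1)->write 1,move L,goto D. Now: state=D, head=0, tape[-1..4]=011010 (head:  ^)
Head positions at steps 0..8: starting at 0, distinct positions visited = {0, 1, 2, 3} -> 4 position(s)

Answer: 4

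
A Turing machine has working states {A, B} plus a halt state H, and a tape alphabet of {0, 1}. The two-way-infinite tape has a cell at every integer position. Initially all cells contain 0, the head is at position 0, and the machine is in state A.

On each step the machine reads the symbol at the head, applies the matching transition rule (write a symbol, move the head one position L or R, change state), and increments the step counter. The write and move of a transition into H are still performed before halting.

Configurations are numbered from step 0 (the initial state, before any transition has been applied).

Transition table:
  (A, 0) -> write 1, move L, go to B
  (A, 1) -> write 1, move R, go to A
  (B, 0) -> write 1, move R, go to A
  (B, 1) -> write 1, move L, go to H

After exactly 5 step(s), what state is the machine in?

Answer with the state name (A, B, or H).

Step 1: in state A at pos 0, read 0 -> (A,0)->write 1,move L,goto B. Now: state=B, head=-1, tape[-2..1]=0010 (head:  ^)
Step 2: in state B at pos -1, read 0 -> (B,0)->write 1,move R,goto A. Now: state=A, head=0, tape[-2..1]=0110 (head:   ^)
Step 3: in state A at pos 0, read 1 -> (A,1)->write 1,move R,goto A. Now: state=A, head=1, tape[-2..2]=01100 (head:    ^)
Step 4: in state A at pos 1, read 0 -> (A,0)->write 1,move L,goto B. Now: state=B, head=0, tape[-2..2]=01110 (head:   ^)
Step 5: in state B at pos 0, read 1 -> (B,1)->write 1,move L,goto H. Now: state=H, head=-1, tape[-2..2]=01110 (head:  ^)

Answer: H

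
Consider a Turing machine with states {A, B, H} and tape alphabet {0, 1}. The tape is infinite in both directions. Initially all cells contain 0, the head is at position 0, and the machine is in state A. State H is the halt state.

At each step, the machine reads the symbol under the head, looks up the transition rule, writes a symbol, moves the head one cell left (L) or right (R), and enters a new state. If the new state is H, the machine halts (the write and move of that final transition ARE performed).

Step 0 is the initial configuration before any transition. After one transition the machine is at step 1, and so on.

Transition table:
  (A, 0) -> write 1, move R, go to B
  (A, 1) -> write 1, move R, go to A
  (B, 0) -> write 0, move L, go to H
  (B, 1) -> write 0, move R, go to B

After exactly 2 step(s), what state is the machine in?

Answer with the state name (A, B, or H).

Answer: H

Derivation:
Step 1: in state A at pos 0, read 0 -> (A,0)->write 1,move R,goto B. Now: state=B, head=1, tape[-1..2]=0100 (head:   ^)
Step 2: in state B at pos 1, read 0 -> (B,0)->write 0,move L,goto H. Now: state=H, head=0, tape[-1..2]=0100 (head:  ^)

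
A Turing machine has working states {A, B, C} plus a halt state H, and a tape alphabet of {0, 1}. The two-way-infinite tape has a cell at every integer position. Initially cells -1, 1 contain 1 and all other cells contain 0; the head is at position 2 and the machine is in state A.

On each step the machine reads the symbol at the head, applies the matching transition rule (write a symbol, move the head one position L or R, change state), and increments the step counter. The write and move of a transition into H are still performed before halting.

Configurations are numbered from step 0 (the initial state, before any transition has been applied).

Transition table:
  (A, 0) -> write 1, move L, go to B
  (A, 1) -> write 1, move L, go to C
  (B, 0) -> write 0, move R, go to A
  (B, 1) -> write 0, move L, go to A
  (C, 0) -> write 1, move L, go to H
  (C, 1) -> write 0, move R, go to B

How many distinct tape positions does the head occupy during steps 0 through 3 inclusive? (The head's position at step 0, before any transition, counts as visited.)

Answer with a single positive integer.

Step 1: in state A at pos 2, read 0 -> (A,0)->write 1,move L,goto B. Now: state=B, head=1, tape[-2..3]=010110 (head:    ^)
Step 2: in state B at pos 1, read 1 -> (B,1)->write 0,move L,goto A. Now: state=A, head=0, tape[-2..3]=010010 (head:   ^)
Step 3: in state A at pos 0, read 0 -> (A,0)->write 1,move L,goto B. Now: state=B, head=-1, tape[-2..3]=011010 (head:  ^)
Head positions at steps 0..3: starting at 2, distinct positions visited = {-1, 0, 1, 2} -> 4 position(s)

Answer: 4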